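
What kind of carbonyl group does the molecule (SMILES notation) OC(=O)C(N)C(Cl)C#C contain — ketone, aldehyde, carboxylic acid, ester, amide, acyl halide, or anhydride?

carboxylic acid

The carbonyl is in the HOOC segment: –COOH: carbonyl C bonded to –OH and C → carboxylic acid (the –OH is not a separate alcohol).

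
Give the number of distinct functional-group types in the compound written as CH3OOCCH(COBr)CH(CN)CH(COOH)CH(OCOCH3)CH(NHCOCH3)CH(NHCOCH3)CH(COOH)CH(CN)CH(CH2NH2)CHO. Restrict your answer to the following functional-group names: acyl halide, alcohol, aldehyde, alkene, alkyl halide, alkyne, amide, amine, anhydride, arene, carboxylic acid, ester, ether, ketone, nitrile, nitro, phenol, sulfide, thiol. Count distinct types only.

7

Working along the chain:
  CH3OOC: CH3O–C(=O)–: carbonyl C bonded to C and to –OCH3 → ester (not ketone + ether).
  CH(COBr): pendant –C(=O)X: carbonyl C bonded to C and halogen → acyl halide.
  CH(CN): pendant –C≡N: nitrile.
  CH(COOH): pendant –COOH: carbonyl C bonded to C and –OH → carboxylic acid.
  CH(OCOCH3): pendant –OC(=O)CH3: an acyloxy group → ester.
  CH(NHCOCH3): pendant –NHC(=O)CH3: N bonded to a carbonyl → amide (not amine).
  CH(NHCOCH3): pendant –NHC(=O)CH3: N bonded to a carbonyl → amide (not amine).
  CH(COOH): pendant –COOH: carbonyl C bonded to C and –OH → carboxylic acid.
  CH(CN): pendant –C≡N: nitrile.
  CH(CH2NH2): pendant –CH2NH2: N on sp³ C, no adjacent C=O → amine.
  CHO: terminal –CHO: carbonyl C bonded to H and C → aldehyde.
Distinct types present: acyl halide, aldehyde, amide, amine, carboxylic acid, ester, nitrile.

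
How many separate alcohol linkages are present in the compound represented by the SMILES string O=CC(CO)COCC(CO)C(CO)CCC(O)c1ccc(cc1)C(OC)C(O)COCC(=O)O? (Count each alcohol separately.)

5

Reading the structure from left to right:
  OHC: terminal –CHO: carbonyl C bonded to H and C → aldehyde.
  CH(CH2OH): pendant –CH2OH on an sp³ backbone C → alcohol.
  CH2OCH2: C–O–C with sp³ carbons on both sides and no adjacent C=O → ether.
  CH(CH2OH): pendant –CH2OH on an sp³ backbone C → alcohol.
  CH(CH2OH): pendant –CH2OH on an sp³ backbone C → alcohol.
  CH(OH): –OH on an sp³ carbon → alcohol (secondary).
  C6H4: para-disubstituted benzene ring → arene.
  CH(OCH3): pendant –OCH3: C–O–C with sp³ C, no adjacent C=O → ether.
  CH(OH): –OH on an sp³ carbon → alcohol (secondary).
  CH2OCH2: C–O–C with sp³ carbons on both sides and no adjacent C=O → ether.
  COOH: –COOH: carbonyl C bonded to –OH and C → carboxylic acid (the –OH is not a separate alcohol).
Alcohol appears at: CH(CH2OH), CH(CH2OH), CH(CH2OH), CH(OH), CH(OH) → 5.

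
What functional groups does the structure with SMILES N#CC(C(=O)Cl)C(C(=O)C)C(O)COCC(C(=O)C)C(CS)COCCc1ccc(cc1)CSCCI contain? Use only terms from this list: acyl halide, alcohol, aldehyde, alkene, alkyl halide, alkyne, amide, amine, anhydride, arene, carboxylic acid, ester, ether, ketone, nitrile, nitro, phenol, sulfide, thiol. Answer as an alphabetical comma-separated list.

Taking each segment in turn:
  N≡C: N≡C–: carbon triple-bonded to nitrogen → nitrile.
  CH(COCl): pendant –C(=O)X: carbonyl C bonded to C and halogen → acyl halide.
  CH(COCH3): pendant –COCH3: carbonyl C bonded to two carbons → ketone.
  CH(OH): –OH on an sp³ carbon → alcohol (secondary).
  CH2OCH2: C–O–C with sp³ carbons on both sides and no adjacent C=O → ether.
  CH(COCH3): pendant –COCH3: carbonyl C bonded to two carbons → ketone.
  CH(CH2SH): pendant –CH2SH → thiol.
  CH2OCH2: C–O–C with sp³ carbons on both sides and no adjacent C=O → ether.
  C6H4: para-disubstituted benzene ring → arene.
  CH2SCH2: C–S–C linkage → sulfide (thioether).
  CH2I: halogen on an sp³ carbon → alkyl halide.

acyl halide, alcohol, alkyl halide, arene, ether, ketone, nitrile, sulfide, thiol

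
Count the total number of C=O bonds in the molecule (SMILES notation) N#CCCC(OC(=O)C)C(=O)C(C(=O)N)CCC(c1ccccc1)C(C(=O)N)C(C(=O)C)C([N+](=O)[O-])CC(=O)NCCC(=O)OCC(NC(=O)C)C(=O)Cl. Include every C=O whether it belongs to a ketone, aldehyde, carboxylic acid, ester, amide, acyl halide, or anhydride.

CH(OCOCH3): ester, 1 C=O (running total 1).
CO: ketone, 1 C=O (running total 2).
CH(CONH2): amide, 1 C=O (running total 3).
CH(CONH2): amide, 1 C=O (running total 4).
CH(COCH3): ketone, 1 C=O (running total 5).
CH2CONHCH2: amide, 1 C=O (running total 6).
CH2COOCH2: ester, 1 C=O (running total 7).
CH(NHCOCH3): amide, 1 C=O (running total 8).
COCl: acyl halide, 1 C=O (running total 9).

9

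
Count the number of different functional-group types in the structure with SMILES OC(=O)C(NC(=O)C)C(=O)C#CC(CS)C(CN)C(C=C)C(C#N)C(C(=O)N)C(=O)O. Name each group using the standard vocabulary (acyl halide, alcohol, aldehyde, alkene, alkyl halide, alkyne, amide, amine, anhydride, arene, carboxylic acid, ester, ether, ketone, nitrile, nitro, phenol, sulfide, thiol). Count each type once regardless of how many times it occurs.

8

–COOH: carbonyl C bonded to –OH and C → carboxylic acid (the –OH is not a separate alcohol).
pendant –NHC(=O)CH3: N bonded to a carbonyl → amide (not amine).
–C(=O)– with carbon on both sides → ketone.
C≡C triple bond → alkyne.
pendant –CH2SH → thiol.
pendant –CH2NH2: N on sp³ C, no adjacent C=O → amine.
pendant –CH=CH2: C=C double bond → alkene.
pendant –C≡N: nitrile.
pendant –CONH2: carbonyl C bonded to C and N → amide.
–COOH: carbonyl C bonded to –OH and C → carboxylic acid (the –OH is not a separate alcohol).
Distinct types present: alkene, alkyne, amide, amine, carboxylic acid, ketone, nitrile, thiol.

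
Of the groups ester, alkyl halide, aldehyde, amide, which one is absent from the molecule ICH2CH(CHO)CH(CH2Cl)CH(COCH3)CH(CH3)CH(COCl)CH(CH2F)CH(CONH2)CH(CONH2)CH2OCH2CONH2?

amide: present (CH(CONH2) — pendant –CONH2: carbonyl C bonded to C and N → amide).
alkyl halide: present (ICH2 — halogen on an sp³ carbon → alkyl halide).
aldehyde: present (CH(CHO) — pendant –CHO: carbonyl C bonded to C and H → aldehyde).
ester: no segment matches this pattern.

ester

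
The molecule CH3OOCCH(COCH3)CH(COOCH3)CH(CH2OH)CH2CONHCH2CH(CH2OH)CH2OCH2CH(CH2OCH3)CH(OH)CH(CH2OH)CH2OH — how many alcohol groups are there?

5

Taking each segment in turn:
  CH3OOC: CH3O–C(=O)–: carbonyl C bonded to C and to –OCH3 → ester (not ketone + ether).
  CH(COCH3): pendant –COCH3: carbonyl C bonded to two carbons → ketone.
  CH(COOCH3): pendant –COOCH3: carbonyl C bonded to C and –OCH3 → ester.
  CH(CH2OH): pendant –CH2OH on an sp³ backbone C → alcohol.
  CH2CONHCH2: –C(=O)–N– linkage → amide (the N is not an amine).
  CH(CH2OH): pendant –CH2OH on an sp³ backbone C → alcohol.
  CH2OCH2: C–O–C with sp³ carbons on both sides and no adjacent C=O → ether.
  CH(CH2OCH3): pendant –CH2OCH3: C–O–C linkage → ether.
  CH(OH): –OH on an sp³ carbon → alcohol (secondary).
  CH(CH2OH): pendant –CH2OH on an sp³ backbone C → alcohol.
  CH2OH: –OH on an sp³ carbon → alcohol.
Alcohol appears at: CH(CH2OH), CH(CH2OH), CH(OH), CH(CH2OH), CH2OH → 5.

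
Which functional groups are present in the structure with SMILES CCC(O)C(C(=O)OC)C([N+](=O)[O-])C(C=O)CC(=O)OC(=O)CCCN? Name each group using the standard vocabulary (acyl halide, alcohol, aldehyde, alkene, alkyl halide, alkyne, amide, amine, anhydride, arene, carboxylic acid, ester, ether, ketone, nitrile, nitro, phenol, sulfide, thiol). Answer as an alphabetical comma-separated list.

–OH on an sp³ carbon → alcohol (secondary).
pendant –COOCH3: carbonyl C bonded to C and –OCH3 → ester.
–NO2 on an sp³ carbon → nitro (the N=O is not a carbonyl).
pendant –CHO: carbonyl C bonded to C and H → aldehyde.
two acyl groups sharing one oxygen, –C(=O)–O–C(=O)– → anhydride.
–NH2 on an sp³ carbon with no adjacent C=O → amine.

alcohol, aldehyde, amine, anhydride, ester, nitro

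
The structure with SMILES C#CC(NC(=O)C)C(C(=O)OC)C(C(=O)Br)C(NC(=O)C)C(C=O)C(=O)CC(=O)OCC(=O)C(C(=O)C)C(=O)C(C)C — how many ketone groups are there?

Reading the structure from left to right:
  HC≡C: C≡C triple bond → alkyne.
  CH(NHCOCH3): pendant –NHC(=O)CH3: N bonded to a carbonyl → amide (not amine).
  CH(COOCH3): pendant –COOCH3: carbonyl C bonded to C and –OCH3 → ester.
  CH(COBr): pendant –C(=O)X: carbonyl C bonded to C and halogen → acyl halide.
  CH(NHCOCH3): pendant –NHC(=O)CH3: N bonded to a carbonyl → amide (not amine).
  CH(CHO): pendant –CHO: carbonyl C bonded to C and H → aldehyde.
  CO: –C(=O)– with carbon on both sides → ketone.
  CH2COOCH2: –C(=O)–O–C with C on the carbonyl side → ester.
  CO: –C(=O)– with carbon on both sides → ketone.
  CH(COCH3): pendant –COCH3: carbonyl C bonded to two carbons → ketone.
  CO: –C(=O)– with carbon on both sides → ketone.
Ketone appears at: CO, CO, CH(COCH3), CO → 4.

4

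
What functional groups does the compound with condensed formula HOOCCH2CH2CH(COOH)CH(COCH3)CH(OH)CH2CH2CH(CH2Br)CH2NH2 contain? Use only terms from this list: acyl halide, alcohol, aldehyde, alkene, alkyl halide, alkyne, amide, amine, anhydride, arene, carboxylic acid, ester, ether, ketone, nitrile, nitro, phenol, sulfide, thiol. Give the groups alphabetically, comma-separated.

Reading the structure from left to right:
  HOOC: –COOH: carbonyl C bonded to –OH and C → carboxylic acid (the –OH is not a separate alcohol).
  CH(COOH): pendant –COOH: carbonyl C bonded to C and –OH → carboxylic acid.
  CH(COCH3): pendant –COCH3: carbonyl C bonded to two carbons → ketone.
  CH(OH): –OH on an sp³ carbon → alcohol (secondary).
  CH(CH2Br): pendant –CH2X: halogen on sp³ carbon → alkyl halide.
  CH2NH2: –NH2 on an sp³ carbon with no adjacent C=O → amine.

alcohol, alkyl halide, amine, carboxylic acid, ketone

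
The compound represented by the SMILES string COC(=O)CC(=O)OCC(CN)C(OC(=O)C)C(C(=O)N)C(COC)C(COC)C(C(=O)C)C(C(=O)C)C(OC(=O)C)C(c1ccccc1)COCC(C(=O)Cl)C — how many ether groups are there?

Taking each segment in turn:
  CH3OOC: CH3O–C(=O)–: carbonyl C bonded to C and to –OCH3 → ester (not ketone + ether).
  CH2COOCH2: –C(=O)–O–C with C on the carbonyl side → ester.
  CH(CH2NH2): pendant –CH2NH2: N on sp³ C, no adjacent C=O → amine.
  CH(OCOCH3): pendant –OC(=O)CH3: an acyloxy group → ester.
  CH(CONH2): pendant –CONH2: carbonyl C bonded to C and N → amide.
  CH(CH2OCH3): pendant –CH2OCH3: C–O–C linkage → ether.
  CH(CH2OCH3): pendant –CH2OCH3: C–O–C linkage → ether.
  CH(COCH3): pendant –COCH3: carbonyl C bonded to two carbons → ketone.
  CH(COCH3): pendant –COCH3: carbonyl C bonded to two carbons → ketone.
  CH(OCOCH3): pendant –OC(=O)CH3: an acyloxy group → ester.
  CH(C6H5): pendant –C6H5: benzene ring → arene.
  CH2OCH2: C–O–C with sp³ carbons on both sides and no adjacent C=O → ether.
  CH(COCl): pendant –C(=O)X: carbonyl C bonded to C and halogen → acyl halide.
Ether appears at: CH(CH2OCH3), CH(CH2OCH3), CH2OCH2 → 3.

3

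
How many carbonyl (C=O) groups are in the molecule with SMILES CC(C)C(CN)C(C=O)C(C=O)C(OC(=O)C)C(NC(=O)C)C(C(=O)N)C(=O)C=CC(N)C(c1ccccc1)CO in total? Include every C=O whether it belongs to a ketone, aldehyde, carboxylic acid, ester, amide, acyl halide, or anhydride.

CH(CHO): aldehyde, 1 C=O (running total 1).
CH(CHO): aldehyde, 1 C=O (running total 2).
CH(OCOCH3): ester, 1 C=O (running total 3).
CH(NHCOCH3): amide, 1 C=O (running total 4).
CH(CONH2): amide, 1 C=O (running total 5).
CO: ketone, 1 C=O (running total 6).

6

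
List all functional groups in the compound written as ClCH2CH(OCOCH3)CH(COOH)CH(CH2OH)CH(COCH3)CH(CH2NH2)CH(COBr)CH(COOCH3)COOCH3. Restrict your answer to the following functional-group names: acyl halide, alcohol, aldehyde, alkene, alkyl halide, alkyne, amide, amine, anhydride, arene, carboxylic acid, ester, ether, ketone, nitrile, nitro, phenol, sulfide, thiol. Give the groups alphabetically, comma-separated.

Working along the chain:
  ClCH2: halogen on an sp³ carbon → alkyl halide.
  CH(OCOCH3): pendant –OC(=O)CH3: an acyloxy group → ester.
  CH(COOH): pendant –COOH: carbonyl C bonded to C and –OH → carboxylic acid.
  CH(CH2OH): pendant –CH2OH on an sp³ backbone C → alcohol.
  CH(COCH3): pendant –COCH3: carbonyl C bonded to two carbons → ketone.
  CH(CH2NH2): pendant –CH2NH2: N on sp³ C, no adjacent C=O → amine.
  CH(COBr): pendant –C(=O)X: carbonyl C bonded to C and halogen → acyl halide.
  CH(COOCH3): pendant –COOCH3: carbonyl C bonded to C and –OCH3 → ester.
  COOCH3: –C(=O)OCH3: carbonyl C bonded to C and to –OCH3 → ester (not ketone + ether).

acyl halide, alcohol, alkyl halide, amine, carboxylic acid, ester, ketone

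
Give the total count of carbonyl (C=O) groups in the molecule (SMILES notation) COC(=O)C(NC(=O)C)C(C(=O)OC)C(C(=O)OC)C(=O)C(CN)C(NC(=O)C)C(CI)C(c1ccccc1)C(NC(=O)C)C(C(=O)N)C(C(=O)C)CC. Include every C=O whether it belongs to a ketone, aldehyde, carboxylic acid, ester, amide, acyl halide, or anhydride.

CH3OOC: ester, 1 C=O (running total 1).
CH(NHCOCH3): amide, 1 C=O (running total 2).
CH(COOCH3): ester, 1 C=O (running total 3).
CH(COOCH3): ester, 1 C=O (running total 4).
CO: ketone, 1 C=O (running total 5).
CH(NHCOCH3): amide, 1 C=O (running total 6).
CH(NHCOCH3): amide, 1 C=O (running total 7).
CH(CONH2): amide, 1 C=O (running total 8).
CH(COCH3): ketone, 1 C=O (running total 9).

9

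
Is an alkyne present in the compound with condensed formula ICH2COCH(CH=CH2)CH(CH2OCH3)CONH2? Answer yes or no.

no

halogen on an sp³ carbon → alkyl halide.
–C(=O)– with carbon on both sides → ketone.
pendant –CH=CH2: C=C double bond → alkene.
pendant –CH2OCH3: C–O–C linkage → ether.
–C(=O)NH2: carbonyl C bonded to C and to N → amide (the N is not a separate amine).
The groups actually present are: alkene, alkyl halide, amide, ether, ketone.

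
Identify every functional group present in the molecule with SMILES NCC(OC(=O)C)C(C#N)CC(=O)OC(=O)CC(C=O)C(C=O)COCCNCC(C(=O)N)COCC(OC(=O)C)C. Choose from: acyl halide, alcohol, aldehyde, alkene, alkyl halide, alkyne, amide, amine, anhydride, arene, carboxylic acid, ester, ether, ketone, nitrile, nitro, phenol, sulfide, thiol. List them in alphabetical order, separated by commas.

aldehyde, amide, amine, anhydride, ester, ether, nitrile

–NH2 on an sp³ carbon with no adjacent C=O → amine.
pendant –OC(=O)CH3: an acyloxy group → ester.
pendant –C≡N: nitrile.
two acyl groups sharing one oxygen, –C(=O)–O–C(=O)– → anhydride.
pendant –CHO: carbonyl C bonded to C and H → aldehyde.
pendant –CHO: carbonyl C bonded to C and H → aldehyde.
C–O–C with sp³ carbons on both sides and no adjacent C=O → ether.
C–N–C with sp³ carbons and no adjacent C=O → amine (secondary).
pendant –CONH2: carbonyl C bonded to C and N → amide.
C–O–C with sp³ carbons on both sides and no adjacent C=O → ether.
pendant –OC(=O)CH3: an acyloxy group → ester.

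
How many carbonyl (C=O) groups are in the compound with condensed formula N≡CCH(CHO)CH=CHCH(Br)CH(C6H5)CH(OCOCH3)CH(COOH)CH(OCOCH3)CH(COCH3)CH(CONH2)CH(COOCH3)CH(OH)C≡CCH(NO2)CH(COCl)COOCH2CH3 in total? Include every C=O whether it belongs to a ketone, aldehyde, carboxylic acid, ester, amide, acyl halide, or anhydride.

9

CH(CHO): aldehyde, 1 C=O (running total 1).
CH(OCOCH3): ester, 1 C=O (running total 2).
CH(COOH): carboxylic acid, 1 C=O (running total 3).
CH(OCOCH3): ester, 1 C=O (running total 4).
CH(COCH3): ketone, 1 C=O (running total 5).
CH(CONH2): amide, 1 C=O (running total 6).
CH(COOCH3): ester, 1 C=O (running total 7).
CH(COCl): acyl halide, 1 C=O (running total 8).
COOCH2CH3: ester, 1 C=O (running total 9).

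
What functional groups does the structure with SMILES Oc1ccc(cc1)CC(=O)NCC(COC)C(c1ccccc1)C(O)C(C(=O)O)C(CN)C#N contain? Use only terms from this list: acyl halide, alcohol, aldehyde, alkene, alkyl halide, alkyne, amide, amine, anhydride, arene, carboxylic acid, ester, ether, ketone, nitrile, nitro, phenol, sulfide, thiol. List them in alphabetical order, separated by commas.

alcohol, amide, amine, arene, carboxylic acid, ether, nitrile, phenol

Working along the chain:
  HOC6H4: –OH attached directly to an aromatic ring → phenol (not alcohol); the ring itself is an arene.
  CH2CONHCH2: –C(=O)–N– linkage → amide (the N is not an amine).
  CH(CH2OCH3): pendant –CH2OCH3: C–O–C linkage → ether.
  CH(C6H5): pendant –C6H5: benzene ring → arene.
  CH(OH): –OH on an sp³ carbon → alcohol (secondary).
  CH(COOH): pendant –COOH: carbonyl C bonded to C and –OH → carboxylic acid.
  CH(CH2NH2): pendant –CH2NH2: N on sp³ C, no adjacent C=O → amine.
  CN: –C≡N: carbon triple-bonded to nitrogen → nitrile.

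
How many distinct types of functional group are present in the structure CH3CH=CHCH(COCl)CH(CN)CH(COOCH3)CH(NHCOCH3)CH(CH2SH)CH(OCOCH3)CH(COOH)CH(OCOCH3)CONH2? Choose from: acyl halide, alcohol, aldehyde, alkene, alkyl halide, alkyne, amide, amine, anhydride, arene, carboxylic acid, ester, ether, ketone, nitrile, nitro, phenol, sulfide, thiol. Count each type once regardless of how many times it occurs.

Working along the chain:
  CH=CH: C=C double bond → alkene.
  CH(COCl): pendant –C(=O)X: carbonyl C bonded to C and halogen → acyl halide.
  CH(CN): pendant –C≡N: nitrile.
  CH(COOCH3): pendant –COOCH3: carbonyl C bonded to C and –OCH3 → ester.
  CH(NHCOCH3): pendant –NHC(=O)CH3: N bonded to a carbonyl → amide (not amine).
  CH(CH2SH): pendant –CH2SH → thiol.
  CH(OCOCH3): pendant –OC(=O)CH3: an acyloxy group → ester.
  CH(COOH): pendant –COOH: carbonyl C bonded to C and –OH → carboxylic acid.
  CH(OCOCH3): pendant –OC(=O)CH3: an acyloxy group → ester.
  CONH2: –C(=O)NH2: carbonyl C bonded to C and to N → amide (the N is not a separate amine).
Distinct types present: acyl halide, alkene, amide, carboxylic acid, ester, nitrile, thiol.

7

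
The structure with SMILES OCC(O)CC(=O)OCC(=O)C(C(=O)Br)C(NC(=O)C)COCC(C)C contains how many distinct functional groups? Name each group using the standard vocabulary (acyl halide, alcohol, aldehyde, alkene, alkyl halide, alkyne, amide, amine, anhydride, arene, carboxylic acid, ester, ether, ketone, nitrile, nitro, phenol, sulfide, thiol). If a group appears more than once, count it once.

6

HO– on an sp³ carbon → alcohol.
–OH on an sp³ carbon → alcohol (secondary).
–C(=O)–O–C with C on the carbonyl side → ester.
–C(=O)– with carbon on both sides → ketone.
pendant –C(=O)X: carbonyl C bonded to C and halogen → acyl halide.
pendant –NHC(=O)CH3: N bonded to a carbonyl → amide (not amine).
C–O–C with sp³ carbons on both sides and no adjacent C=O → ether.
Distinct types present: acyl halide, alcohol, amide, ester, ether, ketone.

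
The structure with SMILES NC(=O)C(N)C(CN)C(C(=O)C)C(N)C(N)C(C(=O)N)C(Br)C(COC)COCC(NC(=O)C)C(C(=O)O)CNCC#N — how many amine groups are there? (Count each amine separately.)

5

Working along the chain:
  H2NCO: –C(=O)NH2: carbonyl C bonded to C and to N → amide (the N is not a separate amine).
  CH(NH2): –NH2 on an sp³ carbon with no adjacent C=O → amine.
  CH(CH2NH2): pendant –CH2NH2: N on sp³ C, no adjacent C=O → amine.
  CH(COCH3): pendant –COCH3: carbonyl C bonded to two carbons → ketone.
  CH(NH2): –NH2 on an sp³ carbon with no adjacent C=O → amine.
  CH(NH2): –NH2 on an sp³ carbon with no adjacent C=O → amine.
  CH(CONH2): pendant –CONH2: carbonyl C bonded to C and N → amide.
  CH(Br): halogen on an sp³ carbon → alkyl halide.
  CH(CH2OCH3): pendant –CH2OCH3: C–O–C linkage → ether.
  CH2OCH2: C–O–C with sp³ carbons on both sides and no adjacent C=O → ether.
  CH(NHCOCH3): pendant –NHC(=O)CH3: N bonded to a carbonyl → amide (not amine).
  CH(COOH): pendant –COOH: carbonyl C bonded to C and –OH → carboxylic acid.
  CH2NHCH2: C–N–C with sp³ carbons and no adjacent C=O → amine (secondary).
  CN: –C≡N: carbon triple-bonded to nitrogen → nitrile.
Amine appears at: CH(NH2), CH(CH2NH2), CH(NH2), CH(NH2), CH2NHCH2 → 5.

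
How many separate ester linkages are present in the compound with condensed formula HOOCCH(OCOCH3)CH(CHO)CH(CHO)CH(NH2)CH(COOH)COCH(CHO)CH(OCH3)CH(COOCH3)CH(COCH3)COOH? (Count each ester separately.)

Working along the chain:
  HOOC: –COOH: carbonyl C bonded to –OH and C → carboxylic acid (the –OH is not a separate alcohol).
  CH(OCOCH3): pendant –OC(=O)CH3: an acyloxy group → ester.
  CH(CHO): pendant –CHO: carbonyl C bonded to C and H → aldehyde.
  CH(CHO): pendant –CHO: carbonyl C bonded to C and H → aldehyde.
  CH(NH2): –NH2 on an sp³ carbon with no adjacent C=O → amine.
  CH(COOH): pendant –COOH: carbonyl C bonded to C and –OH → carboxylic acid.
  CO: –C(=O)– with carbon on both sides → ketone.
  CH(CHO): pendant –CHO: carbonyl C bonded to C and H → aldehyde.
  CH(OCH3): pendant –OCH3: C–O–C with sp³ C, no adjacent C=O → ether.
  CH(COOCH3): pendant –COOCH3: carbonyl C bonded to C and –OCH3 → ester.
  CH(COCH3): pendant –COCH3: carbonyl C bonded to two carbons → ketone.
  COOH: –COOH: carbonyl C bonded to –OH and C → carboxylic acid (the –OH is not a separate alcohol).
Ester appears at: CH(OCOCH3), CH(COOCH3) → 2.

2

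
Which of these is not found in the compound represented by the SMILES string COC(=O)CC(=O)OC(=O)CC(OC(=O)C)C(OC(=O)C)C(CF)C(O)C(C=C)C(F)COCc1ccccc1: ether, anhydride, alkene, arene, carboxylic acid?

alkene: present (CH(CH=CH2) — pendant –CH=CH2: C=C double bond → alkene).
arene: present (C6H5 — –C6H5 phenyl ring → arene).
anhydride: present (CH2CO-O-COCH2 — two acyl groups sharing one oxygen, –C(=O)–O–C(=O)– → anhydride).
ether: present (CH2OCH2 — C–O–C with sp³ carbons on both sides and no adjacent C=O → ether).
carboxylic acid: absent. In each of CH3OOC and CH(OCOCH3), the acyl oxygen is bonded to carbon (–O–C), not to H, so this is an ester.

carboxylic acid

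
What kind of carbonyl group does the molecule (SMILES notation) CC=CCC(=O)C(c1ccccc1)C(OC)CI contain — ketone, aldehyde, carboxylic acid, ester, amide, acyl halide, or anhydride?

ketone

The carbonyl is in the CO segment: –C(=O)– with carbon on both sides → ketone.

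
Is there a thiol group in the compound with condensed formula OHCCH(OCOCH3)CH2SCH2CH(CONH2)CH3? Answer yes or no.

no

terminal –CHO: carbonyl C bonded to H and C → aldehyde.
pendant –OC(=O)CH3: an acyloxy group → ester.
C–S–C linkage → sulfide (thioether).
pendant –CONH2: carbonyl C bonded to C and N → amide.
The groups actually present are: aldehyde, amide, ester, sulfide.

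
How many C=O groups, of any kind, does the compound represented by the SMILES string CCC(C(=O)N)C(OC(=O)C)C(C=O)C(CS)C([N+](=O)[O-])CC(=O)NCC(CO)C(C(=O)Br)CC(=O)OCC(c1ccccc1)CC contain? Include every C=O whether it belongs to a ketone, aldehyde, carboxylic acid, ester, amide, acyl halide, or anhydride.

6

CH(CONH2): amide, 1 C=O (running total 1).
CH(OCOCH3): ester, 1 C=O (running total 2).
CH(CHO): aldehyde, 1 C=O (running total 3).
CH2CONHCH2: amide, 1 C=O (running total 4).
CH(COBr): acyl halide, 1 C=O (running total 5).
CH2COOCH2: ester, 1 C=O (running total 6).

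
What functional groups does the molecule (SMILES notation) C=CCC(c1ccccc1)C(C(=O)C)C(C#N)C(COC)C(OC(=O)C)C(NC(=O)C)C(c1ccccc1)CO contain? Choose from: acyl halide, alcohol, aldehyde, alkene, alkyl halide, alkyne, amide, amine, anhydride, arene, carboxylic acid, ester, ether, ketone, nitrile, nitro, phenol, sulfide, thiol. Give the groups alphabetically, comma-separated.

alcohol, alkene, amide, arene, ester, ether, ketone, nitrile

Taking each segment in turn:
  CH2=CH: C=C double bond → alkene.
  CH(C6H5): pendant –C6H5: benzene ring → arene.
  CH(COCH3): pendant –COCH3: carbonyl C bonded to two carbons → ketone.
  CH(CN): pendant –C≡N: nitrile.
  CH(CH2OCH3): pendant –CH2OCH3: C–O–C linkage → ether.
  CH(OCOCH3): pendant –OC(=O)CH3: an acyloxy group → ester.
  CH(NHCOCH3): pendant –NHC(=O)CH3: N bonded to a carbonyl → amide (not amine).
  CH(C6H5): pendant –C6H5: benzene ring → arene.
  CH2OH: –OH on an sp³ carbon → alcohol.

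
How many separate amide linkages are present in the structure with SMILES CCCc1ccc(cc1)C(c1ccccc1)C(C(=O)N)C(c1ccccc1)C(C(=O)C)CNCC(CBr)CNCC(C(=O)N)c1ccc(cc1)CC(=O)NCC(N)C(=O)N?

4

para-disubstituted benzene ring → arene.
pendant –C6H5: benzene ring → arene.
pendant –CONH2: carbonyl C bonded to C and N → amide.
pendant –C6H5: benzene ring → arene.
pendant –COCH3: carbonyl C bonded to two carbons → ketone.
C–N–C with sp³ carbons and no adjacent C=O → amine (secondary).
pendant –CH2X: halogen on sp³ carbon → alkyl halide.
C–N–C with sp³ carbons and no adjacent C=O → amine (secondary).
pendant –CONH2: carbonyl C bonded to C and N → amide.
para-disubstituted benzene ring → arene.
–C(=O)–N– linkage → amide (the N is not an amine).
–NH2 on an sp³ carbon with no adjacent C=O → amine.
–C(=O)NH2: carbonyl C bonded to C and to N → amide (the N is not a separate amine).
Amide appears at: CH(CONH2), CH(CONH2), CH2CONHCH2, CONH2 → 4.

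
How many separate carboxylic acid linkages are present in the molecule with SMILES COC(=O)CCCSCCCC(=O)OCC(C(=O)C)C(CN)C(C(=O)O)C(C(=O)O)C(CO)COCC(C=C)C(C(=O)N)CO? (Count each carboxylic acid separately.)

Taking each segment in turn:
  CH3OOC: CH3O–C(=O)–: carbonyl C bonded to C and to –OCH3 → ester (not ketone + ether).
  CH2SCH2: C–S–C linkage → sulfide (thioether).
  CH2COOCH2: –C(=O)–O–C with C on the carbonyl side → ester.
  CH(COCH3): pendant –COCH3: carbonyl C bonded to two carbons → ketone.
  CH(CH2NH2): pendant –CH2NH2: N on sp³ C, no adjacent C=O → amine.
  CH(COOH): pendant –COOH: carbonyl C bonded to C and –OH → carboxylic acid.
  CH(COOH): pendant –COOH: carbonyl C bonded to C and –OH → carboxylic acid.
  CH(CH2OH): pendant –CH2OH on an sp³ backbone C → alcohol.
  CH2OCH2: C–O–C with sp³ carbons on both sides and no adjacent C=O → ether.
  CH(CH=CH2): pendant –CH=CH2: C=C double bond → alkene.
  CH(CONH2): pendant –CONH2: carbonyl C bonded to C and N → amide.
  CH2OH: –OH on an sp³ carbon → alcohol.
Carboxylic acid appears at: CH(COOH), CH(COOH) → 2.

2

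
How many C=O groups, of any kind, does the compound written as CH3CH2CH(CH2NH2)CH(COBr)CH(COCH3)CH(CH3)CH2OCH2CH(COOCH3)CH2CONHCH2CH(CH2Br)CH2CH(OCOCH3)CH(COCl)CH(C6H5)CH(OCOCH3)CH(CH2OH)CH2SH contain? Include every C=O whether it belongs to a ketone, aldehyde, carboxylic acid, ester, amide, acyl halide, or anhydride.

7

CH(COBr): acyl halide, 1 C=O (running total 1).
CH(COCH3): ketone, 1 C=O (running total 2).
CH(COOCH3): ester, 1 C=O (running total 3).
CH2CONHCH2: amide, 1 C=O (running total 4).
CH(OCOCH3): ester, 1 C=O (running total 5).
CH(COCl): acyl halide, 1 C=O (running total 6).
CH(OCOCH3): ester, 1 C=O (running total 7).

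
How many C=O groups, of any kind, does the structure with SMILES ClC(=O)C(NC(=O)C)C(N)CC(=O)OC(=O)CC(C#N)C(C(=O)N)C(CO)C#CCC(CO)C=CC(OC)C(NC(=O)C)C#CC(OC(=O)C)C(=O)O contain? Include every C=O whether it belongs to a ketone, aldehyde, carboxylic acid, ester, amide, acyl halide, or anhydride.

ClCO: acyl halide, 1 C=O (running total 1).
CH(NHCOCH3): amide, 1 C=O (running total 2).
CH2CO-O-COCH2: anhydride, 2 C=O (running total 4).
CH(CONH2): amide, 1 C=O (running total 5).
CH(NHCOCH3): amide, 1 C=O (running total 6).
CH(OCOCH3): ester, 1 C=O (running total 7).
COOH: carboxylic acid, 1 C=O (running total 8).

8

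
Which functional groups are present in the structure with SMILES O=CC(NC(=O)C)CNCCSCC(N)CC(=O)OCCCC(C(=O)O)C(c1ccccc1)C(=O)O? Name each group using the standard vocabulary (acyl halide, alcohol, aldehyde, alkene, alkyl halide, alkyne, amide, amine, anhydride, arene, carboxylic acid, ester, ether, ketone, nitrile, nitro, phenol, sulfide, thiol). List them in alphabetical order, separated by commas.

aldehyde, amide, amine, arene, carboxylic acid, ester, sulfide

Reading the structure from left to right:
  OHC: terminal –CHO: carbonyl C bonded to H and C → aldehyde.
  CH(NHCOCH3): pendant –NHC(=O)CH3: N bonded to a carbonyl → amide (not amine).
  CH2NHCH2: C–N–C with sp³ carbons and no adjacent C=O → amine (secondary).
  CH2SCH2: C–S–C linkage → sulfide (thioether).
  CH(NH2): –NH2 on an sp³ carbon with no adjacent C=O → amine.
  CH2COOCH2: –C(=O)–O–C with C on the carbonyl side → ester.
  CH(COOH): pendant –COOH: carbonyl C bonded to C and –OH → carboxylic acid.
  CH(C6H5): pendant –C6H5: benzene ring → arene.
  COOH: –COOH: carbonyl C bonded to –OH and C → carboxylic acid (the –OH is not a separate alcohol).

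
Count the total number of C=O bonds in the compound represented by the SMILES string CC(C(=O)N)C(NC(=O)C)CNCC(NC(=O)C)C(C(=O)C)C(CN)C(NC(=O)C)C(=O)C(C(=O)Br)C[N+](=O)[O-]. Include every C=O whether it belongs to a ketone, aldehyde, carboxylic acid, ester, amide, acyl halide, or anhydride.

7

CH(CONH2): amide, 1 C=O (running total 1).
CH(NHCOCH3): amide, 1 C=O (running total 2).
CH(NHCOCH3): amide, 1 C=O (running total 3).
CH(COCH3): ketone, 1 C=O (running total 4).
CH(NHCOCH3): amide, 1 C=O (running total 5).
CO: ketone, 1 C=O (running total 6).
CH(COBr): acyl halide, 1 C=O (running total 7).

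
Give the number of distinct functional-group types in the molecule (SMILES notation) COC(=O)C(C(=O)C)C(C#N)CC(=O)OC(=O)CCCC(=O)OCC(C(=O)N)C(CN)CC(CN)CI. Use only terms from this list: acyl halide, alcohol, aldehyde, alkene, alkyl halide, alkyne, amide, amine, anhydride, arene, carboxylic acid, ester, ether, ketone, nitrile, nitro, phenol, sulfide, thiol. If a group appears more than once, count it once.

Working along the chain:
  CH3OOC: CH3O–C(=O)–: carbonyl C bonded to C and to –OCH3 → ester (not ketone + ether).
  CH(COCH3): pendant –COCH3: carbonyl C bonded to two carbons → ketone.
  CH(CN): pendant –C≡N: nitrile.
  CH2CO-O-COCH2: two acyl groups sharing one oxygen, –C(=O)–O–C(=O)– → anhydride.
  CH2COOCH2: –C(=O)–O–C with C on the carbonyl side → ester.
  CH(CONH2): pendant –CONH2: carbonyl C bonded to C and N → amide.
  CH(CH2NH2): pendant –CH2NH2: N on sp³ C, no adjacent C=O → amine.
  CH(CH2NH2): pendant –CH2NH2: N on sp³ C, no adjacent C=O → amine.
  CH2I: halogen on an sp³ carbon → alkyl halide.
Distinct types present: alkyl halide, amide, amine, anhydride, ester, ketone, nitrile.

7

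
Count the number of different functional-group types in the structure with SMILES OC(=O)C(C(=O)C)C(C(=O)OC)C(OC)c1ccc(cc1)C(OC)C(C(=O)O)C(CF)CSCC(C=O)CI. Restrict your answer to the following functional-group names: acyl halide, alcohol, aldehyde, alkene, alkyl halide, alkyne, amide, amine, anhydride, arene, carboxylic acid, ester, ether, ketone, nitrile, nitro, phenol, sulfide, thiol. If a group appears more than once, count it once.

8

Working along the chain:
  HOOC: –COOH: carbonyl C bonded to –OH and C → carboxylic acid (the –OH is not a separate alcohol).
  CH(COCH3): pendant –COCH3: carbonyl C bonded to two carbons → ketone.
  CH(COOCH3): pendant –COOCH3: carbonyl C bonded to C and –OCH3 → ester.
  CH(OCH3): pendant –OCH3: C–O–C with sp³ C, no adjacent C=O → ether.
  C6H4: para-disubstituted benzene ring → arene.
  CH(OCH3): pendant –OCH3: C–O–C with sp³ C, no adjacent C=O → ether.
  CH(COOH): pendant –COOH: carbonyl C bonded to C and –OH → carboxylic acid.
  CH(CH2F): pendant –CH2X: halogen on sp³ carbon → alkyl halide.
  CH2SCH2: C–S–C linkage → sulfide (thioether).
  CH(CHO): pendant –CHO: carbonyl C bonded to C and H → aldehyde.
  CH2I: halogen on an sp³ carbon → alkyl halide.
Distinct types present: aldehyde, alkyl halide, arene, carboxylic acid, ester, ether, ketone, sulfide.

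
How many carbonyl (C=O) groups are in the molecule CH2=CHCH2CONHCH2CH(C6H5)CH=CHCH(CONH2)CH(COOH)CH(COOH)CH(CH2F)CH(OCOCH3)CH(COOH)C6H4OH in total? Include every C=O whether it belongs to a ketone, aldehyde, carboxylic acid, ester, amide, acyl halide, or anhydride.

6

CH2CONHCH2: amide, 1 C=O (running total 1).
CH(CONH2): amide, 1 C=O (running total 2).
CH(COOH): carboxylic acid, 1 C=O (running total 3).
CH(COOH): carboxylic acid, 1 C=O (running total 4).
CH(OCOCH3): ester, 1 C=O (running total 5).
CH(COOH): carboxylic acid, 1 C=O (running total 6).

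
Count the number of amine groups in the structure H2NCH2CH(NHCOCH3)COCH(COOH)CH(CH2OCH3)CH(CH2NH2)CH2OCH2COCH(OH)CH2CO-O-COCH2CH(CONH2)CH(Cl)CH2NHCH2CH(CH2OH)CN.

Working along the chain:
  H2NCH2: –NH2 on an sp³ carbon with no adjacent C=O → amine.
  CH(NHCOCH3): pendant –NHC(=O)CH3: N bonded to a carbonyl → amide (not amine).
  CO: –C(=O)– with carbon on both sides → ketone.
  CH(COOH): pendant –COOH: carbonyl C bonded to C and –OH → carboxylic acid.
  CH(CH2OCH3): pendant –CH2OCH3: C–O–C linkage → ether.
  CH(CH2NH2): pendant –CH2NH2: N on sp³ C, no adjacent C=O → amine.
  CH2OCH2: C–O–C with sp³ carbons on both sides and no adjacent C=O → ether.
  CO: –C(=O)– with carbon on both sides → ketone.
  CH(OH): –OH on an sp³ carbon → alcohol (secondary).
  CH2CO-O-COCH2: two acyl groups sharing one oxygen, –C(=O)–O–C(=O)– → anhydride.
  CH(CONH2): pendant –CONH2: carbonyl C bonded to C and N → amide.
  CH(Cl): halogen on an sp³ carbon → alkyl halide.
  CH2NHCH2: C–N–C with sp³ carbons and no adjacent C=O → amine (secondary).
  CH(CH2OH): pendant –CH2OH on an sp³ backbone C → alcohol.
  CN: –C≡N: carbon triple-bonded to nitrogen → nitrile.
Amine appears at: H2NCH2, CH(CH2NH2), CH2NHCH2 → 3.

3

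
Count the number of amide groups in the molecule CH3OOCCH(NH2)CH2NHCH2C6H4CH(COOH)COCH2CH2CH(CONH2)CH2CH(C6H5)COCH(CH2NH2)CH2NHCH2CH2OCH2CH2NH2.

Reading the structure from left to right:
  CH3OOC: CH3O–C(=O)–: carbonyl C bonded to C and to –OCH3 → ester (not ketone + ether).
  CH(NH2): –NH2 on an sp³ carbon with no adjacent C=O → amine.
  CH2NHCH2: C–N–C with sp³ carbons and no adjacent C=O → amine (secondary).
  C6H4: para-disubstituted benzene ring → arene.
  CH(COOH): pendant –COOH: carbonyl C bonded to C and –OH → carboxylic acid.
  CO: –C(=O)– with carbon on both sides → ketone.
  CH(CONH2): pendant –CONH2: carbonyl C bonded to C and N → amide.
  CH(C6H5): pendant –C6H5: benzene ring → arene.
  CO: –C(=O)– with carbon on both sides → ketone.
  CH(CH2NH2): pendant –CH2NH2: N on sp³ C, no adjacent C=O → amine.
  CH2NHCH2: C–N–C with sp³ carbons and no adjacent C=O → amine (secondary).
  CH2OCH2: C–O–C with sp³ carbons on both sides and no adjacent C=O → ether.
  CH2NH2: –NH2 on an sp³ carbon with no adjacent C=O → amine.
Amide appears at: CH(CONH2) → 1.

1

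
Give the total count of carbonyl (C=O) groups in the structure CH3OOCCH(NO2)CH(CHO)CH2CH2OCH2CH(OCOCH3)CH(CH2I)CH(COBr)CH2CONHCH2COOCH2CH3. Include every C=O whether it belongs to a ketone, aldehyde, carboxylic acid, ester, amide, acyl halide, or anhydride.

6

CH3OOC: ester, 1 C=O (running total 1).
CH(CHO): aldehyde, 1 C=O (running total 2).
CH(OCOCH3): ester, 1 C=O (running total 3).
CH(COBr): acyl halide, 1 C=O (running total 4).
CH2CONHCH2: amide, 1 C=O (running total 5).
COOCH2CH3: ester, 1 C=O (running total 6).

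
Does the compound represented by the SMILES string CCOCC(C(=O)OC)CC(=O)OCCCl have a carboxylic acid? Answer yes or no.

no

C–O–C with sp³ carbons on both sides and no adjacent C=O → ether.
pendant –COOCH3: carbonyl C bonded to C and –OCH3 → ester.
–C(=O)–O–C with C on the carbonyl side → ester.
halogen on an sp³ carbon → alkyl halide.
In each of CH(COOCH3) and CH2COOCH2, the acyl oxygen is bonded to carbon (–O–C), not to H, so this is an ester.
The groups actually present are: alkyl halide, ester, ether.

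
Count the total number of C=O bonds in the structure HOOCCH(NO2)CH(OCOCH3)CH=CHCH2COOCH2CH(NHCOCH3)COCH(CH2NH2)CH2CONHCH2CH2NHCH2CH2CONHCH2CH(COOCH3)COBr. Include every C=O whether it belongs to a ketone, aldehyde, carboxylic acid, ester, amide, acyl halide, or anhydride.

HOOC: carboxylic acid, 1 C=O (running total 1).
CH(OCOCH3): ester, 1 C=O (running total 2).
CH2COOCH2: ester, 1 C=O (running total 3).
CH(NHCOCH3): amide, 1 C=O (running total 4).
CO: ketone, 1 C=O (running total 5).
CH2CONHCH2: amide, 1 C=O (running total 6).
CH2CONHCH2: amide, 1 C=O (running total 7).
CH(COOCH3): ester, 1 C=O (running total 8).
COBr: acyl halide, 1 C=O (running total 9).

9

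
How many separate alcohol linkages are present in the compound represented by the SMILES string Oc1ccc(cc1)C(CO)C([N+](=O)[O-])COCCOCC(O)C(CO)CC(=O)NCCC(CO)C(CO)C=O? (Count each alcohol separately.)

Reading the structure from left to right:
  HOC6H4: –OH attached directly to an aromatic ring → phenol (not alcohol); the ring itself is an arene.
  CH(CH2OH): pendant –CH2OH on an sp³ backbone C → alcohol.
  CH(NO2): –NO2 on an sp³ carbon → nitro (the N=O is not a carbonyl).
  CH2OCH2: C–O–C with sp³ carbons on both sides and no adjacent C=O → ether.
  CH2OCH2: C–O–C with sp³ carbons on both sides and no adjacent C=O → ether.
  CH(OH): –OH on an sp³ carbon → alcohol (secondary).
  CH(CH2OH): pendant –CH2OH on an sp³ backbone C → alcohol.
  CH2CONHCH2: –C(=O)–N– linkage → amide (the N is not an amine).
  CH(CH2OH): pendant –CH2OH on an sp³ backbone C → alcohol.
  CH(CH2OH): pendant –CH2OH on an sp³ backbone C → alcohol.
  CHO: terminal –CHO: carbonyl C bonded to H and C → aldehyde.
Alcohol appears at: CH(CH2OH), CH(OH), CH(CH2OH), CH(CH2OH), CH(CH2OH) → 5.

5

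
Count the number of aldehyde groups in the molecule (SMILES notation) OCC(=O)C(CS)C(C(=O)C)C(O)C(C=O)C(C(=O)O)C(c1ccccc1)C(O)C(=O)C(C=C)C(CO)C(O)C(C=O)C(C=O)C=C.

Taking each segment in turn:
  HOCH2: HO– on an sp³ carbon → alcohol.
  CO: –C(=O)– with carbon on both sides → ketone.
  CH(CH2SH): pendant –CH2SH → thiol.
  CH(COCH3): pendant –COCH3: carbonyl C bonded to two carbons → ketone.
  CH(OH): –OH on an sp³ carbon → alcohol (secondary).
  CH(CHO): pendant –CHO: carbonyl C bonded to C and H → aldehyde.
  CH(COOH): pendant –COOH: carbonyl C bonded to C and –OH → carboxylic acid.
  CH(C6H5): pendant –C6H5: benzene ring → arene.
  CH(OH): –OH on an sp³ carbon → alcohol (secondary).
  CO: –C(=O)– with carbon on both sides → ketone.
  CH(CH=CH2): pendant –CH=CH2: C=C double bond → alkene.
  CH(CH2OH): pendant –CH2OH on an sp³ backbone C → alcohol.
  CH(OH): –OH on an sp³ carbon → alcohol (secondary).
  CH(CHO): pendant –CHO: carbonyl C bonded to C and H → aldehyde.
  CH(CHO): pendant –CHO: carbonyl C bonded to C and H → aldehyde.
  CH=CH2: C=C double bond → alkene.
Aldehyde appears at: CH(CHO), CH(CHO), CH(CHO) → 3.

3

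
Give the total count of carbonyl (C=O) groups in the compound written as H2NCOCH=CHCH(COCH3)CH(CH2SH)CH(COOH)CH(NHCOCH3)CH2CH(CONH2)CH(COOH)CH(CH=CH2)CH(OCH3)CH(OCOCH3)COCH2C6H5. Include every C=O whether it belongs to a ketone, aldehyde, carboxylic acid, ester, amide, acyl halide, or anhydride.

8

H2NCO: amide, 1 C=O (running total 1).
CH(COCH3): ketone, 1 C=O (running total 2).
CH(COOH): carboxylic acid, 1 C=O (running total 3).
CH(NHCOCH3): amide, 1 C=O (running total 4).
CH(CONH2): amide, 1 C=O (running total 5).
CH(COOH): carboxylic acid, 1 C=O (running total 6).
CH(OCOCH3): ester, 1 C=O (running total 7).
CO: ketone, 1 C=O (running total 8).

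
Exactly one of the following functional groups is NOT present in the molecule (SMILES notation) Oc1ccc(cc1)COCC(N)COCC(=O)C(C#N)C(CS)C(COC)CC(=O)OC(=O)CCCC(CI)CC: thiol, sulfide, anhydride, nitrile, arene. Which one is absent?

sulfide

thiol: present (CH(CH2SH) — pendant –CH2SH → thiol).
anhydride: present (CH2CO-O-COCH2 — two acyl groups sharing one oxygen, –C(=O)–O–C(=O)– → anhydride).
nitrile: present (CH(CN) — pendant –C≡N: nitrile).
arene: present (HOC6H4 — –OH attached directly to an aromatic ring → phenol (not alcohol); the ring itself is an arene).
sulfide: no segment matches this pattern.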